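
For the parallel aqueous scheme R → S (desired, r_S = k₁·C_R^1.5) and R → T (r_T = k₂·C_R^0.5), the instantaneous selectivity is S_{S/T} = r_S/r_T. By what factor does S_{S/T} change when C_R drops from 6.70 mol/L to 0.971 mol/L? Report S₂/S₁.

0.145

S_{S/T} = (k₁/k₂)·C_R, so S₂/S₁ = (C_{R,2}/C_{R,1}).
= 0.971/6.70 = 0.145.
Selectivity toward S falls as C_R falls — high-concentration operation is favoured.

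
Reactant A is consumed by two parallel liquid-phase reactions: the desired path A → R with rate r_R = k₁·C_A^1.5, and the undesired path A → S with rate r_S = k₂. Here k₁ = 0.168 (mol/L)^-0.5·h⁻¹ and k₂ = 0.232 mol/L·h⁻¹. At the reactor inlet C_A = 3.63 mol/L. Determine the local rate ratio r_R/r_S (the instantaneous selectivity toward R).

5.01

S_{R/S} = r_R/r_S = (k₁·C_A^1.5)/(k₂) = (k₁/k₂)·C_A^1.5.
= (0.168×3.630^1.5) / (0.232) = 1.162/0.2320 = 5.01.
Since the desired path is higher order in A, keeping C_A high (PFR or concentrated feed) favours R.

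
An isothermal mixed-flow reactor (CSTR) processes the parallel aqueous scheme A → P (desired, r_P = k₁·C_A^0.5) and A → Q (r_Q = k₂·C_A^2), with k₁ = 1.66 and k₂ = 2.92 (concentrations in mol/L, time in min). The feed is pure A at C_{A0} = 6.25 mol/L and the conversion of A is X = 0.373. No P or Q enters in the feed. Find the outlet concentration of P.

0.159 mol/L

Exit C_A = C_{A0}(1−X) = 6.25×0.627 = 3.919 mol/L.
A CSTR operates uniformly at the exit composition, giving r_P = 3.286 and r_Q = 44.84 (each k·C_A^n at C_A = 3.919).
Fraction of consumed A going to P: r_P/(r_P+r_Q) = 0.06828.
C_P = 0.06828·C_{A0}·X = 0.06828×6.25×0.373 = 0.159 mol/L.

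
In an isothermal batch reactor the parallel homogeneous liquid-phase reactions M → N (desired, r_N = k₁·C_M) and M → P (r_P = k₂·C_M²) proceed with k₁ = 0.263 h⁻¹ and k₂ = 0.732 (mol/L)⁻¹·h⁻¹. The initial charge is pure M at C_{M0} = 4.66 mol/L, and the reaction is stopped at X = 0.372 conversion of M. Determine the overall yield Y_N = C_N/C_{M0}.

C_M = C_{M0}(1−X) = 2.926 mol/L.
Along a PFR/batch, dC_N/dC_M = −r_N/(r_N+r_P) = −k₁/(k₁+k₂·C_M).
Integrating from C_{M0} to C_M: C_N = (0.263/0.732)·ln[(0.263+0.732·4.66)/(0.263+0.732·2.93)] = 0.3593·ln(3.674/2.405) = 0.1522 mol/L.
Y_N = C_N/C_{M0} = 0.1522/4.66 = 0.0327.

0.0327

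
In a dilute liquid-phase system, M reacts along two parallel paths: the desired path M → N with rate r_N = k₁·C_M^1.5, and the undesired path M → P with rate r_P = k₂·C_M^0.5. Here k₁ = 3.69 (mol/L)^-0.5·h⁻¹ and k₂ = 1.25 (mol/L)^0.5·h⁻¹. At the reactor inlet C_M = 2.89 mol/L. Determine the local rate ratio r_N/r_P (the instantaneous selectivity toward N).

S_{N/P} = r_N/r_P = (k₁·C_M^1.5)/(k₂·C_M^0.5) = (k₁/k₂)·C_M.
= (3.69×2.890^1.5) / (1.25×2.890^0.5) = 18.13/2.125 = 8.53.
Since the desired path is higher order in M, keeping C_M high (PFR or concentrated feed) favours N.

8.53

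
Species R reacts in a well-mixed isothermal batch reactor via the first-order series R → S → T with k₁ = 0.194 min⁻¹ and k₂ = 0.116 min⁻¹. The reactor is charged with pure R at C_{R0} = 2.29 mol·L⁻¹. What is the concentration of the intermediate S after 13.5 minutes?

Solving the coupled first-order balances gives C_S(t) = [k₁/(k₂−k₁)]·C_{R0}·(e^(−k₁t) − e^(−k₂t)).
e^(−k₁t) = e^(−0.194×13.5) = e^(−2.619) = 0.07288; e^(−k₂t) = e^(−1.566) = 0.2089.
C_S = 0.194×2.29/(0.116−0.194) × (0.07288−0.2089) = (-5.696)×(-0.1360) = 0.7746 mol·L⁻¹.

0.775 mol·L⁻¹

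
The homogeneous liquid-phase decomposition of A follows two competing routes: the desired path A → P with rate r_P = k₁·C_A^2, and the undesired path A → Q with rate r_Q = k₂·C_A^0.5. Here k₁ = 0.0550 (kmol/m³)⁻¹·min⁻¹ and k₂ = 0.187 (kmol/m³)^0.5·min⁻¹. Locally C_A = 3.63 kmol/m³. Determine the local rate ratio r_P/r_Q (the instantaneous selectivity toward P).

2.03

S_{P/Q} = r_P/r_Q = (k₁·C_A^2)/(k₂·C_A^0.5) = (k₁/k₂)·C_A^1.5.
= (0.0550×3.630^2) / (0.187×3.630^0.5) = 0.7247/0.3563 = 2.03.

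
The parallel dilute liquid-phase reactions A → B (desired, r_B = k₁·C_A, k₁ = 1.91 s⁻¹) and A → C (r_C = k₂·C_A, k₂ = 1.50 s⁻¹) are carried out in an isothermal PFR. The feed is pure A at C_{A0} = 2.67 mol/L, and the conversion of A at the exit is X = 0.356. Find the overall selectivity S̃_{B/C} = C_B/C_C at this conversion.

1.27

C_A = C_{A0}(1−X) = 1.719 mol/L.
Both paths are first order in A, so the instantaneous fraction to B is constant: dC_B/d(−C_A) = k₁/(k₁+k₂) = 0.5601.
C_B = 0.5601·(C_{A0}−C_A) = 0.5601×0.9505 = 0.532 mol/L.
C_C = (C_{A0}−C_A)−C_B = 0.4181 mol/L; S̃_{B/C} = 0.5324/0.4181 = 1.27.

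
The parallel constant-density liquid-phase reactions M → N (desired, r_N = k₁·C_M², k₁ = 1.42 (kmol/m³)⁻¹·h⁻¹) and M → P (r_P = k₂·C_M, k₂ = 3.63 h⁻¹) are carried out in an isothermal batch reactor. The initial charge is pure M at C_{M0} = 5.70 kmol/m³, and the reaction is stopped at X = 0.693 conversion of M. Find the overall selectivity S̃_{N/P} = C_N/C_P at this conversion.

1.37

C_M = C_{M0}(1−X) = 1.750 kmol/m³.
Along a PFR/batch, dC_P/dC_M = −r_P/(r_N+r_P) = −k₂/(k₂+k₁·C_M).
Integrating from C_{M0} to C_M: C_P = (3.63/1.42)·ln[(3.63+1.42·5.70)/(3.63+1.42·1.75)] = 2.556·ln(11.72/6.115) = 1.664 kmol/m³.
Then C_N = (C_{M0}−C_M) − C_P = 3.950 − 1.664 = 2.286 kmol/m³.
S̃_{N/P} = C_N/C_P = 2.286/1.664 = 1.37.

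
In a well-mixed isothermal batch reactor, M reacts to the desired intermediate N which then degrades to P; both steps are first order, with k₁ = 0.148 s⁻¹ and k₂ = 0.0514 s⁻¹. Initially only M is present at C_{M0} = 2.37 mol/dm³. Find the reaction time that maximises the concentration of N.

Setting dC_N/dt = 0 gives t_opt = ln(k₂/k₁)/(k₂−k₁).
= ln(0.0514/0.148)/(0.0514−0.148) = ln(0.3473)/-0.09660 = -1.058/-0.09660 = 10.9 s.

10.9 s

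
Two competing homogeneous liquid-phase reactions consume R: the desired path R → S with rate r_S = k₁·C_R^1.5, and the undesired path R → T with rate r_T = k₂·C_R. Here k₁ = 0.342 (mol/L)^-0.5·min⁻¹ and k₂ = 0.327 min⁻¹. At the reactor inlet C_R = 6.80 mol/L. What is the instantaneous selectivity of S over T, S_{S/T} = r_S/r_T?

2.73

S_{S/T} = r_S/r_T = (k₁·C_R^1.5)/(k₂·C_R) = (k₁/k₂)·C_R^0.5.
= (0.342×6.800^1.5) / (0.327×6.800) = 6.064/2.224 = 2.73.
Since the desired path is higher order in R, keeping C_R high (PFR or concentrated feed) favours S.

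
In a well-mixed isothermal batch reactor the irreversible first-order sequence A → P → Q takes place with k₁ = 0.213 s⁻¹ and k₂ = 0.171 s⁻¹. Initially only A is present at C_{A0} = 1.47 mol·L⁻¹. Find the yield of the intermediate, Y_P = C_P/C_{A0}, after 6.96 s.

0.391

The intermediate concentration in a first-order A→B→C sequence is C_P = k₁C_{A0}(e^(−k₁t) − e^(−k₂t))/(k₂−k₁).
e^(−k₁t) = e^(−0.213×6.96) = e^(−1.482) = 0.2271; e^(−k₂t) = e^(−1.190) = 0.3042.
C_P = 0.213×1.47/(0.171−0.213) × (0.2271−0.3042) = (-7.455)×(-0.07710) = 0.5748 mol·L⁻¹.
Y_P = C_P/C_{A0} = 0.5748/1.47 = 0.391.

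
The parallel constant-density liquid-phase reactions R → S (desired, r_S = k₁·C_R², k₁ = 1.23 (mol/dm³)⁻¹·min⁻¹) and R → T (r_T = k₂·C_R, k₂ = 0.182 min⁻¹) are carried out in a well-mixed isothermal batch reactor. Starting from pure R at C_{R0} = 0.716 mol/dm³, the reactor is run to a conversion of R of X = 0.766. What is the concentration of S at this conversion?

C_R = C_{R0}(1−X) = 0.1675 mol/dm³.
Along a PFR/batch, dC_T/dC_R = −r_T/(r_S+r_T) = −k₂/(k₂+k₁·C_R).
Integrating from C_{R0} to C_R: C_T = (0.182/1.23)·ln[(0.182+1.23·0.716)/(0.182+1.23·0.168)] = 0.1480·ln(1.063/0.3881) = 0.1491 mol/dm³.
Then C_S = (C_{R0}−C_R) − C_T = 0.5485 − 0.1491 = 0.3994 mol/dm³.

0.399 mol/dm³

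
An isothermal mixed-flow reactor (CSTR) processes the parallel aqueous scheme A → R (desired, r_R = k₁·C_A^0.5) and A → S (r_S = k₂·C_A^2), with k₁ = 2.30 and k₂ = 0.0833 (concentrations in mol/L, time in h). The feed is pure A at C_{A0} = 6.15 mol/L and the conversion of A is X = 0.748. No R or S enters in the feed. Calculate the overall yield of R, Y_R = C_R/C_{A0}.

0.699

Exit C_A = C_{A0}(1−X) = 6.15×0.252 = 1.550 mol/L.
In a CSTR the entire volume is at exit conditions, so r_R = 2.30×1.550^0.5 = 2.863 and r_S = 0.0833×1.550^2 = 0.2001.
Fraction of consumed A going to R: r_R/(r_R+r_S) = 0.9347.
C_R = 0.9347·C_{A0}·X = 0.9347×6.15×0.748 = 4.30 mol/L; Y_R = C_R/C_{A0} = 0.699.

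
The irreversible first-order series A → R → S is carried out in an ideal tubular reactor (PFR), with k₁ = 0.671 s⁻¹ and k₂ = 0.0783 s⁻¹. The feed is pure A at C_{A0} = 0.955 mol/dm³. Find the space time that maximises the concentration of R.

3.62 s

Setting dC_R/dτ = 0 gives τ_opt = ln(k₂/k₁)/(k₂−k₁).
= ln(0.0783/0.671)/(0.0783−0.671) = ln(0.1167)/-0.5927 = -2.148/-0.5927 = 3.62 s.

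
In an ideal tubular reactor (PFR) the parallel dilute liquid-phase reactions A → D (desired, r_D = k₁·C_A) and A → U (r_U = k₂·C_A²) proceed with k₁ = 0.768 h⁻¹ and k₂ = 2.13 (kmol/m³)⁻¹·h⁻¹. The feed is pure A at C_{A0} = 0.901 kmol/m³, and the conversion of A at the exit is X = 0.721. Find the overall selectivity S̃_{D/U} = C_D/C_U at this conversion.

0.671

C_A = C_{A0}(1−X) = 0.2514 kmol/m³.
Along a PFR/batch, dC_D/dC_A = −r_D/(r_D+r_U) = −k₁/(k₁+k₂·C_A).
Integrating from C_{A0} to C_A: C_D = (0.768/2.13)·ln[(0.768+2.13·0.901)/(0.768+2.13·0.251)] = 0.3606·ln(2.687/1.303) = 0.2609 kmol/m³.
C_U = (C_{A0}−C_A)−C_D = 0.3888 kmol/m³; S̃_{D/U} = 0.2609/0.3888 = 0.671.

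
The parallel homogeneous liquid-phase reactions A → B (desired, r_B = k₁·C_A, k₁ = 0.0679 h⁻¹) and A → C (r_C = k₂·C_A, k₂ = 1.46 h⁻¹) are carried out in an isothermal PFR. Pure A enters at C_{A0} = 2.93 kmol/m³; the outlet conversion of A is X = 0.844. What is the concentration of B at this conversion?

0.110 kmol/m³

C_A = C_{A0}(1−X) = 0.4571 kmol/m³.
Both paths are first order in A, so the instantaneous fraction to B is constant: dC_B/d(−C_A) = k₁/(k₁+k₂) = 0.04444.
C_B = 0.04444·(C_{A0}−C_A) = 0.04444×2.473 = 0.110 kmol/m³.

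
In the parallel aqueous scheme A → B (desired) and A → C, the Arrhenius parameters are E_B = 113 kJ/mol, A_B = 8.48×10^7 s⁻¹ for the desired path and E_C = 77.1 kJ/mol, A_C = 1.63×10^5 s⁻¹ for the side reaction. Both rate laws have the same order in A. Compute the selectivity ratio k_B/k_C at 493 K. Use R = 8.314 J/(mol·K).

0.0817

Since both paths have the same order in A, the concentration cancels and S_{B/C} = k_B/k_C = (A_B/A_C)·exp[(E_C−E_B)/(RT)].
(E_C−E_B)/(RT) = (77.1−113)×10³/(8.314×493) = -35900/4099 = -8.759.
k_B/k_C = (8.48×10^7/1.63×10^5)·exp(-8.759) = 520.2 × 1.571×10^-4 = 0.0817.
Since E_B > E_C, raising the temperature improves selectivity toward B.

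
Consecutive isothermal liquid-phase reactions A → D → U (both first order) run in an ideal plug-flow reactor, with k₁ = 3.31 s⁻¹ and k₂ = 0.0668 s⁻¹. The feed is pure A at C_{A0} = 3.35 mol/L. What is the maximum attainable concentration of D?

For a first-order series the maximum intermediate yield is C_{D,max}/C_{A0} = (k₁/k₂)^[k₂/(k₂−k₁)].
= (3.31/0.0668)^(0.0668/(0.0668−3.31)) = (49.55)^(-0.02060) = 0.9228.
C_{D,max} = 0.9228×3.35 = 3.09 mol/L.

3.09 mol/L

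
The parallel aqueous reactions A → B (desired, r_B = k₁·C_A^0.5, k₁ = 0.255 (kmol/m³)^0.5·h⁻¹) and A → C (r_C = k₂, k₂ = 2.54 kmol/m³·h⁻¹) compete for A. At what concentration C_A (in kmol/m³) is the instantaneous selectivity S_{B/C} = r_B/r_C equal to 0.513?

S_{B/C} = (k₁/k₂)·C_A^0.5 ⇒ C_A = (S·k₂/k₁)^(2).
= (0.513×2.54/0.255)^(2) = (5.110)^(2) = 26.1 kmol/m³.

26.1 kmol/m³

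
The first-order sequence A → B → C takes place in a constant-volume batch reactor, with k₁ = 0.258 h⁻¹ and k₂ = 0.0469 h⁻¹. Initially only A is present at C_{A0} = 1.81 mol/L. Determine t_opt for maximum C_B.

8.08 h

The intermediate peaks when r₁ = r₂, i.e. k₁e^(−k₁t) = k₂e^(−k₂t), giving t_opt = ln(k₂/k₁)/(k₂−k₁).
= ln(0.0469/0.258)/(0.0469−0.258) = ln(0.1818)/-0.2111 = -1.705/-0.2111 = 8.08 h.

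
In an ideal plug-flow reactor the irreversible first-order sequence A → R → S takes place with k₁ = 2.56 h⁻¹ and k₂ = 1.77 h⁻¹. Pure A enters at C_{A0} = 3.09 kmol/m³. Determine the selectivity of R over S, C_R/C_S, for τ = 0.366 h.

The intermediate concentration in a first-order A→B→C sequence is C_R = k₁C_{A0}(e^(−k₁τ) − e^(−k₂τ))/(k₂−k₁).
e^(−k₁τ) = e^(−2.56×0.366) = e^(−0.9370) = 0.3918; e^(−k₂τ) = e^(−0.6478) = 0.5232.
C_R = 2.56×3.09/(1.77−2.56) × (0.3918−0.5232) = (-10.01)×(-0.1314) = 1.315 kmol/m³.
C_A = C_{A0}e^(−k₁τ) = 1.211 kmol/m³, so C_S = C_{A0}−C_A−C_R = 0.5639 kmol/m³; C_R/C_S = 2.33.

2.33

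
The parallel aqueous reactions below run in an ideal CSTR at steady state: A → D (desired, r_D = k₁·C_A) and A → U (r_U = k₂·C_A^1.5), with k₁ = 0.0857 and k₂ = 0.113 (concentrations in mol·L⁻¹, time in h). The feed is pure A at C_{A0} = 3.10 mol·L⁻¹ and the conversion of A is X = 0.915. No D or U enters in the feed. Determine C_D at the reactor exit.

1.69 mol·L⁻¹

Exit C_A = C_{A0}(1−X) = 3.10×0.0850 = 0.2635 mol·L⁻¹.
In a CSTR the entire volume is at exit conditions, so r_D = 0.0857×0.2635 = 0.02258 and r_U = 0.113×0.2635^1.5 = 0.01528.
Fraction of consumed A going to D: r_D/(r_D+r_U) = 0.5964.
C_D = 0.5964·C_{A0}·X = 0.5964×3.10×0.915 = 1.69 mol·L⁻¹.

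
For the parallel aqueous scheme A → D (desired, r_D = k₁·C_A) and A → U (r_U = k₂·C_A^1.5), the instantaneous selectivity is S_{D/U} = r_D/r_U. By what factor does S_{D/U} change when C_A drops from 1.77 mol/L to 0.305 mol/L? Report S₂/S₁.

S_{D/U} = (k₁/k₂)·C_A^-0.5, so S₂/S₁ = (C_{A,2}/C_{A,1})^-0.5.
= (0.305/1.77)^(-0.5) = (0.1723)^(-0.5) = 2.41.
Selectivity toward D rises as C_A falls — low-concentration operation is favoured.

2.41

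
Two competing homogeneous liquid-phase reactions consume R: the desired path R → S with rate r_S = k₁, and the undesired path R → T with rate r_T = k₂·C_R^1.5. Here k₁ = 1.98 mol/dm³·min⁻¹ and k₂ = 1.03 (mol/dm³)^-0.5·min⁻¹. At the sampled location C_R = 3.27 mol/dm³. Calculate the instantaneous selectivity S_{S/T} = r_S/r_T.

0.325

S_{S/T} = r_S/r_T = (k₁)/(k₂·C_R^1.5) = (k₁/k₂)·C_R^-1.5.
= (1.98) / (1.03×3.270^1.5) = 1.980/6.091 = 0.325.
The undesired path is higher order in R, so low C_R (CSTR or dilute feed) favours S.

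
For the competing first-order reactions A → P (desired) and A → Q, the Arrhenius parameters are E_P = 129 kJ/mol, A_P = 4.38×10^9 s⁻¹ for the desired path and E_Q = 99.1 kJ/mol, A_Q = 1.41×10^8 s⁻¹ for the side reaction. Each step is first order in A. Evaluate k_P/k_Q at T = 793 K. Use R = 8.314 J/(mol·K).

k_P/k_Q = (A_P/A_Q)·exp[−(E_P−E_Q)/(RT)] = (A_P/A_Q)·exp[(E_Q−E_P)/(RT)].
(E_Q−E_P)/(RT) = (99.1−129)×10³/(8.314×793) = -29900/6593 = -4.535.
k_P/k_Q = (4.38×10^9/1.41×10^8)·exp(-4.535) = 31.06 × 0.01073 = 0.333.

0.333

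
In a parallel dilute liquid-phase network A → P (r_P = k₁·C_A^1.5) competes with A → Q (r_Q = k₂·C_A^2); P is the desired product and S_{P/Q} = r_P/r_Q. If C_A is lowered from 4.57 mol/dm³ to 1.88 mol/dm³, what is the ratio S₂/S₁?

S_{P/Q} = (k₁/k₂)·C_A^-0.5, so S₂/S₁ = (C_{A,2}/C_{A,1})^-0.5.
= (1.88/4.57)^(-0.5) = (0.4114)^(-0.5) = 1.56.
Selectivity toward P rises as C_A falls — low-concentration operation is favoured.

1.56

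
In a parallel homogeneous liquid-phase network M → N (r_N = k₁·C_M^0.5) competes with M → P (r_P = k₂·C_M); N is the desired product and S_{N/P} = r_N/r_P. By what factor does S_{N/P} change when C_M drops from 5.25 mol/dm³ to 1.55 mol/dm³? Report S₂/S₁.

S_{N/P} = (k₁/k₂)·C_M^-0.5, so S₂/S₁ = (C_{M,2}/C_{M,1})^-0.5.
= (1.55/5.25)^(-0.5) = (0.2952)^(-0.5) = 1.84.

1.84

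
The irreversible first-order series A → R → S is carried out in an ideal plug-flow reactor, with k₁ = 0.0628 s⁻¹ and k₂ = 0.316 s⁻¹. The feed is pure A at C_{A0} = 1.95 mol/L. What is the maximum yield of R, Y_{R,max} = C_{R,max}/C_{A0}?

For a first-order series the maximum intermediate yield is C_{R,max}/C_{A0} = (k₁/k₂)^[k₂/(k₂−k₁)].
= (0.0628/0.316)^(0.316/(0.316−0.0628)) = (0.1987)^(1.248) = 0.1331.

0.133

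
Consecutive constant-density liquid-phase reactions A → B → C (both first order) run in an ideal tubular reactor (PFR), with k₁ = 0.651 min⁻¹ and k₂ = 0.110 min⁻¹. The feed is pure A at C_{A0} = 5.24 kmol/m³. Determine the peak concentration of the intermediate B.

Evaluating C_B at τ_opt = ln(k₂/k₁)/(k₂−k₁) gives C_{B,max}/C_{A0} = (k₁/k₂)^[k₂/(k₂−k₁)].
= (0.651/0.110)^(0.110/(0.110−0.651)) = (5.918)^(-0.2033) = 0.6966.
C_{B,max} = 0.6966×5.24 = 3.65 kmol/m³.

3.65 kmol/m³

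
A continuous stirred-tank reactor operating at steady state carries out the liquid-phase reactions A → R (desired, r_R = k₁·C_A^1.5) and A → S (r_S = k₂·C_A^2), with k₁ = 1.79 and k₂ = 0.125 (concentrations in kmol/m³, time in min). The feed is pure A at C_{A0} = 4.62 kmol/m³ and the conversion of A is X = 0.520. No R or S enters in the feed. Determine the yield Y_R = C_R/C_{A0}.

Exit C_A = C_{A0}(1−X) = 4.62×0.480 = 2.218 kmol/m³.
In a CSTR the entire volume is at exit conditions, so r_R = 1.79×2.218^1.5 = 5.911 and r_S = 0.125×2.218^2 = 0.6147.
Fraction of consumed A going to R: r_R/(r_R+r_S) = 0.9058.
C_R = 0.9058·C_{A0}·X = 0.9058×4.62×0.520 = 2.18 kmol/m³; Y_R = C_R/C_{A0} = 0.471.

0.471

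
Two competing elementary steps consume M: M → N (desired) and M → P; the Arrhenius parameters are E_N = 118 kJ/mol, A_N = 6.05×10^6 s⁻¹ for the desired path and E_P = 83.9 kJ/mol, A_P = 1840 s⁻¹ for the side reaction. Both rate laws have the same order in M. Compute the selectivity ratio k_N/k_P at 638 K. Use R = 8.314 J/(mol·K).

5.31

k_N/k_P = (A_N/A_P)·exp[−(E_N−E_P)/(RT)] = (A_N/A_P)·exp[(E_P−E_N)/(RT)].
(E_P−E_N)/(RT) = (83.9−118)×10³/(8.314×638) = -34100/5304 = -6.429.
k_N/k_P = (6.05×10^6/1840)·exp(-6.429) = 3288 × 0.001615 = 5.31.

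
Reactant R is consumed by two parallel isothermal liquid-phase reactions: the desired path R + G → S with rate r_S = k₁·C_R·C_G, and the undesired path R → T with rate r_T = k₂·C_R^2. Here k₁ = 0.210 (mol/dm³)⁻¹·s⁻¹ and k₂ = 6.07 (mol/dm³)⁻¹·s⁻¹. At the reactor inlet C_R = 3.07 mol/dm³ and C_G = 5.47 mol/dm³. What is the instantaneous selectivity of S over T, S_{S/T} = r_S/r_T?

S_{S/T} = r_S/r_T = (k₁·C_R·C_G)/(k₂·C_R^2) = (k₁/k₂)·C_R⁻¹·C_G.
= (0.210×3.070×5.470) / (6.07×3.070^2) = 3.527/57.21 = 0.0616.
The undesired path is higher order in R, so low C_R (CSTR or dilute feed) favours S.

0.0616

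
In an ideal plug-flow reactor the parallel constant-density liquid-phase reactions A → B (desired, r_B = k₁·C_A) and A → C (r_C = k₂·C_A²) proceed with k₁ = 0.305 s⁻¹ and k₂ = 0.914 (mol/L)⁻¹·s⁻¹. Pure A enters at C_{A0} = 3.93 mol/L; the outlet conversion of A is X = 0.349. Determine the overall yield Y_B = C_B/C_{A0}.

C_A = C_{A0}(1−X) = 2.558 mol/L.
Along a PFR/batch, dC_B/dC_A = −r_B/(r_B+r_C) = −k₁/(k₁+k₂·C_A).
Integrating from C_{A0} to C_A: C_B = (0.305/0.914)·ln[(0.305+0.914·3.93)/(0.305+0.914·2.56)] = 0.3337·ln(3.897/2.643) = 0.1295 mol/L.
Y_B = C_B/C_{A0} = 0.1295/3.93 = 0.0330.

0.0330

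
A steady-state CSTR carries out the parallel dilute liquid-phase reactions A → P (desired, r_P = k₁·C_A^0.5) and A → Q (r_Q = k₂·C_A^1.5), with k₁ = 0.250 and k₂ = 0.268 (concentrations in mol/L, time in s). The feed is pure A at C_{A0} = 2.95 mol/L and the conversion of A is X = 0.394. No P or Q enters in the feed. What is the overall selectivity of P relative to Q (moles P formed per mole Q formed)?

Exit C_A = C_{A0}(1−X) = 2.95×0.606 = 1.788 mol/L.
Rates in a CSTR are evaluated at the outlet concentration: r_P = 0.250×1.788^0.5 = 0.3343, r_Q = 0.268×1.788^1.5 = 0.6406.
Overall selectivity = C_P/C_Q = r_Pτ/(r_Qτ) = r_P/r_Q = 0.522.

0.522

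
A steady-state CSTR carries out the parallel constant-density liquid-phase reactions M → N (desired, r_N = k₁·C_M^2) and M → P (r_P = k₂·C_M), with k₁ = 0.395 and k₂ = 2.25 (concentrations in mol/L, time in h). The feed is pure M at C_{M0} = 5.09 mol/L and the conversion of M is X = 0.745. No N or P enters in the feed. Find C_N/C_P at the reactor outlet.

Exit C_M = C_{M0}(1−X) = 5.09×0.255 = 1.298 mol/L.
A CSTR operates uniformly at the exit composition, giving r_N = 0.6654 and r_P = 2.920 (each k·C_M^n at C_M = 1.298).
Overall selectivity = C_N/C_P = r_Nτ/(r_Pτ) = r_N/r_P = 0.228.

0.228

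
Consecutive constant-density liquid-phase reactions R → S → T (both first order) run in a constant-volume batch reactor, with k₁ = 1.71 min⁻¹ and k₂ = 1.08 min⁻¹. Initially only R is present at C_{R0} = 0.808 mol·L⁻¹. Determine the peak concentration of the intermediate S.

At the optimum, C_{S,max}/C_{R0} = (k₁/k₂)^[k₂/(k₂−k₁)].
= (1.71/1.08)^(1.08/(1.08−1.71)) = (1.583)^(-1.714) = 0.4549.
C_{S,max} = 0.4549×0.808 = 0.368 mol·L⁻¹.

0.368 mol·L⁻¹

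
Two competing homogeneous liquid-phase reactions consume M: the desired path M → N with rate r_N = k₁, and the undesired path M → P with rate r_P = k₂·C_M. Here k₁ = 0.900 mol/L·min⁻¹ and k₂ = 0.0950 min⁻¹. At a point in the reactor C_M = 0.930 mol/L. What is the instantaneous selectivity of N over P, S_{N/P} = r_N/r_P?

10.2

S_{N/P} = r_N/r_P = (k₁)/(k₂·C_M) = (k₁/k₂)·C_M⁻¹.
= (0.900) / (0.0950×0.9300) = 0.9000/0.08835 = 10.2.
The undesired path is higher order in M, so low C_M (CSTR or dilute feed) favours N.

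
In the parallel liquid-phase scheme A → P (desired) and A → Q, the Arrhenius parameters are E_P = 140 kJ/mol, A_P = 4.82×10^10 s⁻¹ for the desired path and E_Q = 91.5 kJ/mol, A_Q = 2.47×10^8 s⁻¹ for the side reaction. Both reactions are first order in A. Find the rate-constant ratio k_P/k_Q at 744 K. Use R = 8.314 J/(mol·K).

0.0768

k_P/k_Q = (A_P/A_Q)·exp[−(E_P−E_Q)/(RT)] = (A_P/A_Q)·exp[(E_Q−E_P)/(RT)].
(E_Q−E_P)/(RT) = (91.5−140)×10³/(8.314×744) = -48500/6186 = -7.841.
k_P/k_Q = (4.82×10^10/2.47×10^8)·exp(-7.841) = 195.1 × 3.934×10^-4 = 0.0768.
Since E_P > E_Q, raising the temperature improves selectivity toward P.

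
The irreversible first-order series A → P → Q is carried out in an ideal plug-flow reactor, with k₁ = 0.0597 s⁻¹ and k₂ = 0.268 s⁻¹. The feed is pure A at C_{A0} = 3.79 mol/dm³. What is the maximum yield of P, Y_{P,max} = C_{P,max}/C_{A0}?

At the optimum, C_{P,max}/C_{A0} = (k₁/k₂)^[k₂/(k₂−k₁)].
= (0.0597/0.268)^(0.268/(0.268−0.0597)) = (0.2228)^(1.287) = 0.1449.

0.145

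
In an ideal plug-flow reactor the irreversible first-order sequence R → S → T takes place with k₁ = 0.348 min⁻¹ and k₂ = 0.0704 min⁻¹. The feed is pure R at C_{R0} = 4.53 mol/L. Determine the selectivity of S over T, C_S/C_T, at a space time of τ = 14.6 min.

0.797

Solving the coupled first-order balances gives C_S(τ) = [k₁/(k₂−k₁)]·C_{R0}·(e^(−k₁τ) − e^(−k₂τ)).
e^(−k₁τ) = e^(−0.348×14.6) = e^(−5.081) = 0.006215; e^(−k₂τ) = e^(−1.028) = 0.3578.
C_S = 0.348×4.53/(0.0704−0.348) × (0.006215−0.3578) = (-5.679)×(-0.3516) = 1.996 mol/L.
C_R = C_{R0}e^(−k₁τ) = 0.02815 mol/L, so C_T = C_{R0}−C_R−C_S = 2.505 mol/L; C_S/C_T = 0.797.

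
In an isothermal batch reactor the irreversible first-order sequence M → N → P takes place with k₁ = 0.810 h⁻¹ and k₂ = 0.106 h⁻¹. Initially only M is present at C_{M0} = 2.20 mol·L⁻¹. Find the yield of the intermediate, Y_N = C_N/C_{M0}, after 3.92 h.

For first-order series with pure M initially, C_N(t) = k₁C_{M0}/(k₂−k₁)·(e^(−k₁t) − e^(−k₂t)).
e^(−k₁t) = e^(−0.810×3.92) = e^(−3.175) = 0.04179; e^(−k₂t) = e^(−0.4155) = 0.6600.
C_N = 0.810×2.20/(0.106−0.810) × (0.04179−0.6600) = (-2.531)×(-0.6182) = 1.565 mol·L⁻¹.
Y_N = C_N/C_{M0} = 1.565/2.20 = 0.711.

0.711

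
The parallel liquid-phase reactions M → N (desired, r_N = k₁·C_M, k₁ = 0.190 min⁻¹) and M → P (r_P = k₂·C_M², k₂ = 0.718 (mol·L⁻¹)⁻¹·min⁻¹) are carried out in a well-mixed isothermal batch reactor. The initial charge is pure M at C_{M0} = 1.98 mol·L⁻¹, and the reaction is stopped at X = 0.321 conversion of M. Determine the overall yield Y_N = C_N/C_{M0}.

0.0445

C_M = C_{M0}(1−X) = 1.344 mol·L⁻¹.
Along a PFR/batch, dC_N/dC_M = −r_N/(r_N+r_P) = −k₁/(k₁+k₂·C_M).
Integrating from C_{M0} to C_M: C_N = (0.190/0.718)·ln[(0.190+0.718·1.98)/(0.190+0.718·1.34)] = 0.2646·ln(1.612/1.155) = 0.08809 mol·L⁻¹.
Y_N = C_N/C_{M0} = 0.08809/1.98 = 0.0445.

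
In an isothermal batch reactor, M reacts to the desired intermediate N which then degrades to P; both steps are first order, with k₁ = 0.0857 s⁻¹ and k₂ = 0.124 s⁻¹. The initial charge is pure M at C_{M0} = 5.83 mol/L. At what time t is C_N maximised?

9.65 s

The intermediate peaks when r₁ = r₂, i.e. k₁e^(−k₁t) = k₂e^(−k₂t), giving t_opt = ln(k₂/k₁)/(k₂−k₁).
= ln(0.124/0.0857)/(0.124−0.0857) = ln(1.447)/0.03830 = 0.3694/0.03830 = 9.65 s.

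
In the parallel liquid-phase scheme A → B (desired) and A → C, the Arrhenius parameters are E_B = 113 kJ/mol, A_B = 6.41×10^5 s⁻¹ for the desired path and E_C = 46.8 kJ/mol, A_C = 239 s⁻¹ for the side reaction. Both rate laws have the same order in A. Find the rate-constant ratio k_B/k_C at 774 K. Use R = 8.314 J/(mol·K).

With equal orders, S_{B/C} = k_B/k_C = (A_B/A_C)·exp[(E_C−E_B)/(RT)].
(E_C−E_B)/(RT) = (46.8−113)×10³/(8.314×774) = -66200/6435 = -10.29.
k_B/k_C = (6.41×10^5/239)·exp(-10.29) = 2682 × 3.406×10^-5 = 0.0913.

0.0913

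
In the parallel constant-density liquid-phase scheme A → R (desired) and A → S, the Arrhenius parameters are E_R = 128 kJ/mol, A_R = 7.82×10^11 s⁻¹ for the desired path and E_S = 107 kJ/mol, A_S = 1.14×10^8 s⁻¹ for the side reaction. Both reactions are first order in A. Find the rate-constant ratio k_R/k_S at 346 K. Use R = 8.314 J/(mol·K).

4.63

With equal orders, S_{R/S} = k_R/k_S = (A_R/A_S)·exp[(E_S−E_R)/(RT)].
(E_S−E_R)/(RT) = (107−128)×10³/(8.314×346) = -21000/2877 = -7.300.
k_R/k_S = (7.82×10^11/1.14×10^8)·exp(-7.300) = 6860 × 6.754×10^-4 = 4.63.
Since E_R > E_S, raising the temperature improves selectivity toward R.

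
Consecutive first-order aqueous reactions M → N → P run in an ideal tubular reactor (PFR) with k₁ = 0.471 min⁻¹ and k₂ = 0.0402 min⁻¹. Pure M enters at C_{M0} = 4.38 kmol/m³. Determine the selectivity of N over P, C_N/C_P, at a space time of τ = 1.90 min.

Solving the coupled first-order balances gives C_N(τ) = [k₁/(k₂−k₁)]·C_{M0}·(e^(−k₁τ) − e^(−k₂τ)).
e^(−k₁τ) = e^(−0.471×1.90) = e^(−0.8949) = 0.4086; e^(−k₂τ) = e^(−0.07638) = 0.9265.
C_N = 0.471×4.38/(0.0402−0.471) × (0.4086−0.9265) = (-4.789)×(-0.5178) = 2.480 kmol/m³.
C_M = C_{M0}e^(−k₁τ) = 1.790 kmol/m³, so C_P = C_{M0}−C_M−C_N = 0.1104 kmol/m³; C_N/C_P = 22.5.

22.5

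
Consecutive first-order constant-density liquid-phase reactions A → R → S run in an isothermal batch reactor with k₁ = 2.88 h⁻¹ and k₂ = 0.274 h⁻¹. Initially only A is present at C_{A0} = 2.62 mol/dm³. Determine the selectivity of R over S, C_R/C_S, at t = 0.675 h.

The intermediate concentration in a first-order A→B→C sequence is C_R = k₁C_{A0}(e^(−k₁t) − e^(−k₂t))/(k₂−k₁).
e^(−k₁t) = e^(−2.88×0.675) = e^(−1.944) = 0.1431; e^(−k₂t) = e^(−0.1850) = 0.8311.
C_R = 2.88×2.62/(0.274−2.88) × (0.1431−0.8311) = (-2.895)×(-0.6880) = 1.992 mol/dm³.
C_A = C_{A0}e^(−k₁t) = 0.3750 mol/dm³, so C_S = C_{A0}−C_A−C_R = 0.2529 mol/dm³; C_R/C_S = 7.88.

7.88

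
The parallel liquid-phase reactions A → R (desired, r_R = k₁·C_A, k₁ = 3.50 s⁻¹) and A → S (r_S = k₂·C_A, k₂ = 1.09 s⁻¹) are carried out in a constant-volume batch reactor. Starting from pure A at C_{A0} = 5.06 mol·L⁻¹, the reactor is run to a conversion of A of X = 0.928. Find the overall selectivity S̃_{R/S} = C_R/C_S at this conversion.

C_A = C_{A0}(1−X) = 0.3643 mol·L⁻¹.
Both paths are first order in A, so the instantaneous fraction to R is constant: dC_R/d(−C_A) = k₁/(k₁+k₂) = 0.7625.
C_R = 0.7625·(C_{A0}−C_A) = 0.7625×4.696 = 3.58 mol·L⁻¹.
C_S = (C_{A0}−C_A)−C_R = 1.115 mol·L⁻¹; S̃_{R/S} = 3.581/1.115 = 3.21.

3.21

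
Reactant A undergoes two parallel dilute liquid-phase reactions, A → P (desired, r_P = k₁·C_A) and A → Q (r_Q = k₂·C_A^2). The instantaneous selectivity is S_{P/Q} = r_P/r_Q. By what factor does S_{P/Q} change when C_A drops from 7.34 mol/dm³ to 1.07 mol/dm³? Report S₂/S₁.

S_{P/Q} = (k₁/k₂)·C_A⁻¹, so S₂/S₁ = (C_{A,2}/C_{A,1})⁻¹.
= 7.34/1.07 = 6.86.
Selectivity toward P rises as C_A falls — low-concentration operation is favoured.

6.86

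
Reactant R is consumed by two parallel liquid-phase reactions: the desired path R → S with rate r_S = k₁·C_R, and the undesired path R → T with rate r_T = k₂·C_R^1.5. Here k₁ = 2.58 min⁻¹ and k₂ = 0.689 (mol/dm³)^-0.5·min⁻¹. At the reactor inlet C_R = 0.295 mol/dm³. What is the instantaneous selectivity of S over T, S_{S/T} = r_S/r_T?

S_{S/T} = r_S/r_T = (k₁·C_R)/(k₂·C_R^1.5) = (k₁/k₂)·C_R^-0.5.
= (2.58×0.2950) / (0.689×0.2950^1.5) = 0.7611/0.1104 = 6.89.
The undesired path is higher order in R, so low C_R (CSTR or dilute feed) favours S.

6.89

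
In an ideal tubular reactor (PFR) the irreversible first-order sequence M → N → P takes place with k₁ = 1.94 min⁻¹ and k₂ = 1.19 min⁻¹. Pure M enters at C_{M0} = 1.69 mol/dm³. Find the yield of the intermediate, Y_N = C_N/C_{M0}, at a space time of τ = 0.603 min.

0.459

For first-order series with pure M initially, C_N(τ) = k₁C_{M0}/(k₂−k₁)·(e^(−k₁τ) − e^(−k₂τ)).
e^(−k₁τ) = e^(−1.94×0.603) = e^(−1.170) = 0.3104; e^(−k₂τ) = e^(−0.7176) = 0.4879.
C_N = 1.94×1.69/(1.19−1.94) × (0.3104−0.4879) = (-4.371)×(-0.1775) = 0.7760 mol/dm³.
Y_N = C_N/C_{M0} = 0.7760/1.69 = 0.459.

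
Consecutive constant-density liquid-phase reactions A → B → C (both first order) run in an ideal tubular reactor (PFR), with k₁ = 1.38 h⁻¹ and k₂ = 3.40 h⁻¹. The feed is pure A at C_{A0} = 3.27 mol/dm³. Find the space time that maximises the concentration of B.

The intermediate peaks when r₁ = r₂, i.e. k₁e^(−k₁τ) = k₂e^(−k₂τ), giving τ_opt = ln(k₂/k₁)/(k₂−k₁).
= ln(3.40/1.38)/(3.40−1.38) = ln(2.464)/2.020 = 0.9017/2.020 = 0.446 h.

0.446 h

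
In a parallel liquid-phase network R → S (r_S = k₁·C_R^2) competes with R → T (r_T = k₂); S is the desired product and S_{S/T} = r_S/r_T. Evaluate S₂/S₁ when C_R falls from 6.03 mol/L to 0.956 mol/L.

0.0251

S_{S/T} = (k₁/k₂)·C_R^2, so S₂/S₁ = (C_{R,2}/C_{R,1})^2.
= (0.956/6.03)^2 = (0.1585)^2 = 0.0251.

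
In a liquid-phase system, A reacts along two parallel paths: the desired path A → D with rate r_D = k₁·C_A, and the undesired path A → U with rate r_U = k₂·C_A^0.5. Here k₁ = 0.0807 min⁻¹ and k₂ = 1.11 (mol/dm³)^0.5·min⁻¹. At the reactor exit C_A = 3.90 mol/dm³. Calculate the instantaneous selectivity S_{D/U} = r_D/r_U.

S_{D/U} = r_D/r_U = (k₁·C_A)/(k₂·C_A^0.5) = (k₁/k₂)·C_A^0.5.
= (0.0807×3.900) / (1.11×3.900^0.5) = 0.3147/2.192 = 0.144.
Since the desired path is higher order in A, keeping C_A high (PFR or concentrated feed) favours D.

0.144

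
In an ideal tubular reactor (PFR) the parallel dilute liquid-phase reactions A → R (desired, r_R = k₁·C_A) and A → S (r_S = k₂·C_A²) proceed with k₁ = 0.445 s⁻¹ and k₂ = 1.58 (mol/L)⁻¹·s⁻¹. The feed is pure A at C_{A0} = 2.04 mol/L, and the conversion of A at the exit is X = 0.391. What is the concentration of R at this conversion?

C_A = C_{A0}(1−X) = 1.242 mol/L.
Along a PFR/batch, dC_R/dC_A = −r_R/(r_R+r_S) = −k₁/(k₁+k₂·C_A).
Integrating from C_{A0} to C_A: C_R = (0.445/1.58)·ln[(0.445+1.58·2.04)/(0.445+1.58·1.24)] = 0.2816·ln(3.668/2.408) = 0.1186 mol/L.

0.119 mol/L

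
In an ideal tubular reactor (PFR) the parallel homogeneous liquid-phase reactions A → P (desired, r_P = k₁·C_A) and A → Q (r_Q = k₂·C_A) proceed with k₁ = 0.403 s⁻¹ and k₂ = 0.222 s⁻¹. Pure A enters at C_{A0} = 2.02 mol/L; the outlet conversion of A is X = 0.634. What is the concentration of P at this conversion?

0.826 mol/L

C_A = C_{A0}(1−X) = 0.7393 mol/L.
Both paths are first order in A, so the instantaneous fraction to P is constant: dC_P/d(−C_A) = k₁/(k₁+k₂) = 0.6448.
C_P = 0.6448·(C_{A0}−C_A) = 0.6448×1.281 = 0.826 mol/L.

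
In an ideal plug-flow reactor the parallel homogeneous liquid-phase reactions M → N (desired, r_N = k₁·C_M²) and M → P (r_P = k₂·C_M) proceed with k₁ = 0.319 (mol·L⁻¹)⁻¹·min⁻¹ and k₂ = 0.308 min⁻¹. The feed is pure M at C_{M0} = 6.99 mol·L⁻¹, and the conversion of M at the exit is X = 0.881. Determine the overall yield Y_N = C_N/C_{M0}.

0.676

C_M = C_{M0}(1−X) = 0.8318 mol·L⁻¹.
Along a PFR/batch, dC_P/dC_M = −r_P/(r_N+r_P) = −k₂/(k₂+k₁·C_M).
Integrating from C_{M0} to C_M: C_P = (0.308/0.319)·ln[(0.308+0.319·6.99)/(0.308+0.319·0.832)] = 0.9655·ln(2.538/0.5733) = 1.436 mol·L⁻¹.
Then C_N = (C_{M0}−C_M) − C_P = 6.158 − 1.436 = 4.722 mol·L⁻¹.
Y_N = C_N/C_{M0} = 4.722/6.99 = 0.676.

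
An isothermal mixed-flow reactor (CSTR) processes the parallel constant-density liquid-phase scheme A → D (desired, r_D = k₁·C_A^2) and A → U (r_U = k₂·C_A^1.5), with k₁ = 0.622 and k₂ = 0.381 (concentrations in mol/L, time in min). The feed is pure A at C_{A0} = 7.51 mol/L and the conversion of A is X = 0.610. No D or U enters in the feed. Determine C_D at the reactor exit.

Exit C_A = C_{A0}(1−X) = 7.51×0.390 = 2.929 mol/L.
A CSTR operates uniformly at the exit composition, giving r_D = 5.336 and r_U = 1.910 (each k·C_A^n at C_A = 2.929).
Fraction of consumed A going to D: r_D/(r_D+r_U) = 0.7364.
C_D = 0.7364·C_{A0}·X = 0.7364×7.51×0.610 = 3.37 mol/L.

3.37 mol/L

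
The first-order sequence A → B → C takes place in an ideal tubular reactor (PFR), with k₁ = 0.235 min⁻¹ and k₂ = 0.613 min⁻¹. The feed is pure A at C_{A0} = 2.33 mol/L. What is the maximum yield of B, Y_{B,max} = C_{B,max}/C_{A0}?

Evaluating C_B at τ_opt = ln(k₂/k₁)/(k₂−k₁) gives C_{B,max}/C_{A0} = (k₁/k₂)^[k₂/(k₂−k₁)].
= (0.235/0.613)^(0.613/(0.613−0.235)) = (0.3834)^(1.622) = 0.2112.

0.211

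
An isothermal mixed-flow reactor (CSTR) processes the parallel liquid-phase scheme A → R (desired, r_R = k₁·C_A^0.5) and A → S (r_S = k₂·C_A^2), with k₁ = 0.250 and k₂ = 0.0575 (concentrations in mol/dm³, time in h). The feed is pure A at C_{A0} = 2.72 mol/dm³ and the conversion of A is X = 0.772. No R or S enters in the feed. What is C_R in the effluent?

1.89 mol/dm³

Exit C_A = C_{A0}(1−X) = 2.72×0.228 = 0.6202 mol/dm³.
Rates in a CSTR are evaluated at the outlet concentration: r_R = 0.250×0.6202^0.5 = 0.1969, r_S = 0.0575×0.6202^2 = 0.02211.
Fraction of consumed A going to R: r_R/(r_R+r_S) = 0.8990.
C_R = 0.8990·C_{A0}·X = 0.8990×2.72×0.772 = 1.89 mol/dm³.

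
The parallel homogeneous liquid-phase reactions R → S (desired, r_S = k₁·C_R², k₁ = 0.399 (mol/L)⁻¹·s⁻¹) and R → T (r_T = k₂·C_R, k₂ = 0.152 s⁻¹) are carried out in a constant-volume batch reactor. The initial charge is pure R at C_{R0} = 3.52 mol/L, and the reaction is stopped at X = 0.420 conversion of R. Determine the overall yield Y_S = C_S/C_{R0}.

C_R = C_{R0}(1−X) = 2.042 mol/L.
Along a PFR/batch, dC_T/dC_R = −r_T/(r_S+r_T) = −k₂/(k₂+k₁·C_R).
Integrating from C_{R0} to C_R: C_T = (0.152/0.399)·ln[(0.152+0.399·3.52)/(0.152+0.399·2.04)] = 0.3810·ln(1.556/0.9666) = 0.1815 mol/L.
Then C_S = (C_{R0}−C_R) − C_T = 1.478 − 0.1815 = 1.297 mol/L.
Y_S = C_S/C_{R0} = 1.297/3.52 = 0.368.

0.368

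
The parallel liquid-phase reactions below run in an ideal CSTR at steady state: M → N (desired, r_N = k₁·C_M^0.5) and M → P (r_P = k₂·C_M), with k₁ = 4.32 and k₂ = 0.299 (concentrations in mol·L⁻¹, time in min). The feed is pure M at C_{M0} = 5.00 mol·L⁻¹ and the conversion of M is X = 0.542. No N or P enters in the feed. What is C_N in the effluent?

Exit C_M = C_{M0}(1−X) = 5.00×0.458 = 2.290 mol·L⁻¹.
A CSTR operates uniformly at the exit composition, giving r_N = 6.537 and r_P = 0.6847 (each k·C_M^n at C_M = 2.290).
Fraction of consumed M going to N: r_N/(r_N+r_P) = 0.9052.
C_N = 0.9052·C_{M0}·X = 0.9052×5.00×0.542 = 2.45 mol·L⁻¹.

2.45 mol·L⁻¹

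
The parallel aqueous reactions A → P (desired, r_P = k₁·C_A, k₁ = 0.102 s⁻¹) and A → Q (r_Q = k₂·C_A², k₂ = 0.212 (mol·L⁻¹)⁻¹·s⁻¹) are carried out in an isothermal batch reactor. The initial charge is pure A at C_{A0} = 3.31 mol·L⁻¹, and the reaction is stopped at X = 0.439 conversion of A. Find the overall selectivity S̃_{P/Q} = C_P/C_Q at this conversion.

C_A = C_{A0}(1−X) = 1.857 mol·L⁻¹.
Along a PFR/batch, dC_P/dC_A = −r_P/(r_P+r_Q) = −k₁/(k₁+k₂·C_A).
Integrating from C_{A0} to C_A: C_P = (0.102/0.212)·ln[(0.102+0.212·3.31)/(0.102+0.212·1.86)] = 0.4811·ln(0.8037/0.4957) = 0.2326 mol·L⁻¹.
C_Q = (C_{A0}−C_A)−C_P = 1.221 mol·L⁻¹; S̃_{P/Q} = 0.2326/1.221 = 0.191.

0.191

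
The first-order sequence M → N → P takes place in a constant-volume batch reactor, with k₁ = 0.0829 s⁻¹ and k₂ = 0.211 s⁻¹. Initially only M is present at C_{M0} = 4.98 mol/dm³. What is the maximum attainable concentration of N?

1.07 mol/dm³

At the optimum, C_{N,max}/C_{M0} = (k₁/k₂)^[k₂/(k₂−k₁)].
= (0.0829/0.211)^(0.211/(0.211−0.0829)) = (0.3929)^(1.647) = 0.2146.
C_{N,max} = 0.2146×4.98 = 1.07 mol/dm³.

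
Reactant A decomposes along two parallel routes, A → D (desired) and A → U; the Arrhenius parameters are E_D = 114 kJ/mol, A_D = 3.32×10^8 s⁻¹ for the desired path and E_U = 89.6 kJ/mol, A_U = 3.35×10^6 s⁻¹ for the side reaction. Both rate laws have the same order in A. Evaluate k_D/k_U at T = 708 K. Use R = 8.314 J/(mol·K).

Since both paths have the same order in A, the concentration cancels and S_{D/U} = k_D/k_U = (A_D/A_U)·exp[(E_U−E_D)/(RT)].
(E_U−E_D)/(RT) = (89.6−114)×10³/(8.314×708) = -24400/5886 = -4.145.
k_D/k_U = (3.32×10^8/3.35×10^6)·exp(-4.145) = 99.10 × 0.01584 = 1.57.

1.57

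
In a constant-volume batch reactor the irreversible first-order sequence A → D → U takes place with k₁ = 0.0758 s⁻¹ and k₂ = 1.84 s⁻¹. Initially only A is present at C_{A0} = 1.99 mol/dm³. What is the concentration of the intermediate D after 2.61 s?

For first-order series with pure A initially, C_D(t) = k₁C_{A0}/(k₂−k₁)·(e^(−k₁t) − e^(−k₂t)).
e^(−k₁t) = e^(−0.0758×2.61) = e^(−0.1978) = 0.8205; e^(−k₂t) = e^(−4.802) = 0.008210.
C_D = 0.0758×1.99/(1.84−0.0758) × (0.8205−0.008210) = 0.08550×0.8123 = 0.06945 mol/dm³.

0.0695 mol/dm³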